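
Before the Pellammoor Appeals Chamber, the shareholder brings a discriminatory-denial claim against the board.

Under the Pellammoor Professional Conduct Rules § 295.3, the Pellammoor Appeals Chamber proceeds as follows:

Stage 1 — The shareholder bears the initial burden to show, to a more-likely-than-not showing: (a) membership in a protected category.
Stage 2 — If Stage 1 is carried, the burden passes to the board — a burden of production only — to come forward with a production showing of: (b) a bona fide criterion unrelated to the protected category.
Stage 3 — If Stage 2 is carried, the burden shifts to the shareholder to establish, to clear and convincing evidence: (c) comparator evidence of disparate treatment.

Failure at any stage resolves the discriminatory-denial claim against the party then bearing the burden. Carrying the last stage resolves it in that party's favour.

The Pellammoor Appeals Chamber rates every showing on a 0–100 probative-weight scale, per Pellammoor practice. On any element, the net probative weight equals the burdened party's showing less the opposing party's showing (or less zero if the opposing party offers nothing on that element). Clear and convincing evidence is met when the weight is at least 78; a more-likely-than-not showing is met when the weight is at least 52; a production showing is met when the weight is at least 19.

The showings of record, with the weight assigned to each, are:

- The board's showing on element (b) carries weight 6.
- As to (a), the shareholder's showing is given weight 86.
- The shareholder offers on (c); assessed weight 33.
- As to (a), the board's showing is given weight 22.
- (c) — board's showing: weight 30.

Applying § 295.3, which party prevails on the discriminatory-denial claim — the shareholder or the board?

At Stage 1 the shareholder must meet a more-likely-than-not showing (weight is at least 52): on (a) the weight is 86 less the opposing 22 gives net 64, ≥ 52, so (a) meets the standard.
  All elements met. The burden passes to the board.
At Stage 2 the board must meet a production showing (weight is at least 19): on (b) the weight is 6, < 19, so (b) does not meet the standard.
  The board does not carry Stage 2.
The analysis ends at Stage 2; the shareholder prevails.

shareholder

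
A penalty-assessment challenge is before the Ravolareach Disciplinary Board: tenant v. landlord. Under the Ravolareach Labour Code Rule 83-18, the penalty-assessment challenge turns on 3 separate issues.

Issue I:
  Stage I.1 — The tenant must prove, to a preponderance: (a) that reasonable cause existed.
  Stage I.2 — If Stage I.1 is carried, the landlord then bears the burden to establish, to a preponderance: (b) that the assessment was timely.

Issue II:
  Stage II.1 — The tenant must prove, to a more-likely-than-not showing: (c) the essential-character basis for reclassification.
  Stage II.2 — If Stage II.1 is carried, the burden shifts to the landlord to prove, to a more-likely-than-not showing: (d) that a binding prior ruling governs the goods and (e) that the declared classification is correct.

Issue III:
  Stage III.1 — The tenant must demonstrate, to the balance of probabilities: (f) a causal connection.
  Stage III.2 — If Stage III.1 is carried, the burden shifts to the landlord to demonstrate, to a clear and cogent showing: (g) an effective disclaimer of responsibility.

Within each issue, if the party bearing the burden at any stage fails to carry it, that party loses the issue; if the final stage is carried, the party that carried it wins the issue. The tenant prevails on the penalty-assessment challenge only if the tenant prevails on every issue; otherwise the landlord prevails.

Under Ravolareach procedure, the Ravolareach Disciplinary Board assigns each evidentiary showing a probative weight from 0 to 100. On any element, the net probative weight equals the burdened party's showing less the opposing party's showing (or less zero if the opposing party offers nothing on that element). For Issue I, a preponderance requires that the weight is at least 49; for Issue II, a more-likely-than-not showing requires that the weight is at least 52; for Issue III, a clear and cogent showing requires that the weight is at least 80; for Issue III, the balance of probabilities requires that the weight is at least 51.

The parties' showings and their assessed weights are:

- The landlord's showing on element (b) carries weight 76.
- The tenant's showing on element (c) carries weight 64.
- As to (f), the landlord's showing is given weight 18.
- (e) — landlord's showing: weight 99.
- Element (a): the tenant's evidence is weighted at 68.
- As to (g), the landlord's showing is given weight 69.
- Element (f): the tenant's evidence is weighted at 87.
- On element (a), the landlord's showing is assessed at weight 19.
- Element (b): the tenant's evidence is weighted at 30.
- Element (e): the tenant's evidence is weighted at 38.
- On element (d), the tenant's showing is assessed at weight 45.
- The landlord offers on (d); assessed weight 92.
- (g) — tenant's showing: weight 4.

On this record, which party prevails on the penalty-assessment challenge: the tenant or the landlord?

— Issue I —
Stage I.1 — burden on tenant; standard: a preponderance (weight is at least 49).
    (a): 68 − 19 = 49 ≥ 49 [met]
  The tenant carries Stage I.1; the landlord now bears the burden.
Stage I.2 — burden on landlord; standard: a preponderance (weight is at least 49).
    (b): 76 − 30 = 46 < 49 [not met]
  The landlord does not carry Stage I.2.
The tenant prevails on this issue.
— Issue II —
At Stage II.1 the tenant must meet a more-likely-than-not showing (weight is at least 52): on (c) the weight is 64, ≥ 52, so (c) meets the standard.
  The tenant carries Stage II.1; the landlord now bears the burden.
At Stage II.2 the landlord must meet a more-likely-than-not showing (weight is at least 52): on (d) the weight is 92 less the opposing 45 gives net 47, < 52, so (d) does not meet the standard; on (e) the weight is 99 less the opposing 38 gives net 61, ≥ 52, so (e) meets the standard.
  The landlord does not carry Stage II.2.
The analysis ends at Stage II.2; the tenant prevails on this issue.
— Issue III —
Stage III.1 (tenant, the balance of probabilities, weight is at least 51): (f) net 87−18=69 ≥ 51 — meets.
  The tenant carries Stage III.1; the landlord now bears the burden.
Stage III.2 (landlord, a clear and cogent showing, weight is at least 80): (g) net 69−4=65 < 80 — fails.
  Not every element is met, so the landlord fails to carry Stage III.2.
So the tenant prevails on this issue.
Per-issue: Issue I → tenant; Issue II → tenant; Issue III → tenant. The tenant must prevail on every issue; overall, the tenant prevails.

tenant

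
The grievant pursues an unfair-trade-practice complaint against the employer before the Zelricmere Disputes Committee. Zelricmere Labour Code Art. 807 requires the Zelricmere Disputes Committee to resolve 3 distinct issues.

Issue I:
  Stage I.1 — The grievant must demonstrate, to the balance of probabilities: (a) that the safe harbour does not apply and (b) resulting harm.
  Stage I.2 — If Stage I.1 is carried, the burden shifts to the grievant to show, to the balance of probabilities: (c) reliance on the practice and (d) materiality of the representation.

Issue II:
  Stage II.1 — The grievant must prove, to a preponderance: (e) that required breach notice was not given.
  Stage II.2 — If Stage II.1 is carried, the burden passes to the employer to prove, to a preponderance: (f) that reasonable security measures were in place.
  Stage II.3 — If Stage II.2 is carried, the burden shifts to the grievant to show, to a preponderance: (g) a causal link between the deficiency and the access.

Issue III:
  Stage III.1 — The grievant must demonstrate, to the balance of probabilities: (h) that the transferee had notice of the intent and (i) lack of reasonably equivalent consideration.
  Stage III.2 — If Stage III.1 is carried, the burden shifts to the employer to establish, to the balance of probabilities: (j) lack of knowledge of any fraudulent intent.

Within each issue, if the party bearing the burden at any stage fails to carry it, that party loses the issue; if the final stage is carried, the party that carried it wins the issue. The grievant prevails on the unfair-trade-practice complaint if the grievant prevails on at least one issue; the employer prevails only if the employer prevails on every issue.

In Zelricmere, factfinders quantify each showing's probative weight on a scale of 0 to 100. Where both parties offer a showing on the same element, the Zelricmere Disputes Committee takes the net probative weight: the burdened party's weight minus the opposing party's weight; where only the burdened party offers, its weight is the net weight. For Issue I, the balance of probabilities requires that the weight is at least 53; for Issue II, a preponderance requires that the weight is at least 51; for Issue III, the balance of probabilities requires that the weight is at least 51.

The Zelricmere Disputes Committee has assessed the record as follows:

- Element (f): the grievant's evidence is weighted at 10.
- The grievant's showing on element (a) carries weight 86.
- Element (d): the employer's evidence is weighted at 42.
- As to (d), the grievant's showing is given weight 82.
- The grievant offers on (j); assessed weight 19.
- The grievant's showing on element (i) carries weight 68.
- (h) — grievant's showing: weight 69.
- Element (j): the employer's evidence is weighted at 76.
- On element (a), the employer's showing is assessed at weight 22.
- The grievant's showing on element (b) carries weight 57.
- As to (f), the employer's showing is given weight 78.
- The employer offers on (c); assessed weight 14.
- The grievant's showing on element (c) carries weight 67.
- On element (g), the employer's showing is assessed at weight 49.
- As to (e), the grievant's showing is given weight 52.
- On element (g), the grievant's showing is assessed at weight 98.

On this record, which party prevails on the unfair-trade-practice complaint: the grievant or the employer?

— Issue I —
Stage I.1 (grievant, the balance of probabilities, weight is at least 53): (a) net 86−22=64 ≥ 53 — meets; (b) 57 ≥ 53 — meets.
  Stage I.1 carried; the burden remains with the grievant.
Stage I.2 (grievant, the balance of probabilities, weight is at least 53): (c) net 67−14=53 ≥ 53 — meets; (d) net 82−42=40 < 53 — fails.
  Not every element is met, so the grievant fails to carry Stage I.2.
The analysis ends at Stage I.2; the employer prevails on this issue.
— Issue II —
Stage II.1 (grievant, a preponderance, weight is at least 51): (e) 52 ≥ 51 — meets.
  All elements met. The burden passes to the employer.
Stage II.2 (employer, a preponderance, weight is at least 51): (f) net 78−10=68 ≥ 51 — meets.
  All elements met. The burden passes to the grievant.
Stage II.3 (grievant, a preponderance, weight is at least 51): (g) net 98−49=49 < 51 — fails.
  Stage II.3 not carried; the grievant fails its burden.
The employer prevails on this issue.
— Issue III —
Stage III.1 (grievant, the balance of probabilities, weight is at least 51): (h) 69 ≥ 51 — meets; (i) 68 ≥ 51 — meets.
  All elements met. The burden passes to the employer.
Stage III.2 (employer, the balance of probabilities, weight is at least 51): (j) net 76−19=57 ≥ 51 — meets.
  Stage III.2 carried; the final stage is satisfied.
All stages carried — the employer prevails on this issue.
Per-issue: Issue I → employer; Issue II → employer; Issue III → employer. The grievant must prevail on at least one issue; overall, the employer prevails.

employer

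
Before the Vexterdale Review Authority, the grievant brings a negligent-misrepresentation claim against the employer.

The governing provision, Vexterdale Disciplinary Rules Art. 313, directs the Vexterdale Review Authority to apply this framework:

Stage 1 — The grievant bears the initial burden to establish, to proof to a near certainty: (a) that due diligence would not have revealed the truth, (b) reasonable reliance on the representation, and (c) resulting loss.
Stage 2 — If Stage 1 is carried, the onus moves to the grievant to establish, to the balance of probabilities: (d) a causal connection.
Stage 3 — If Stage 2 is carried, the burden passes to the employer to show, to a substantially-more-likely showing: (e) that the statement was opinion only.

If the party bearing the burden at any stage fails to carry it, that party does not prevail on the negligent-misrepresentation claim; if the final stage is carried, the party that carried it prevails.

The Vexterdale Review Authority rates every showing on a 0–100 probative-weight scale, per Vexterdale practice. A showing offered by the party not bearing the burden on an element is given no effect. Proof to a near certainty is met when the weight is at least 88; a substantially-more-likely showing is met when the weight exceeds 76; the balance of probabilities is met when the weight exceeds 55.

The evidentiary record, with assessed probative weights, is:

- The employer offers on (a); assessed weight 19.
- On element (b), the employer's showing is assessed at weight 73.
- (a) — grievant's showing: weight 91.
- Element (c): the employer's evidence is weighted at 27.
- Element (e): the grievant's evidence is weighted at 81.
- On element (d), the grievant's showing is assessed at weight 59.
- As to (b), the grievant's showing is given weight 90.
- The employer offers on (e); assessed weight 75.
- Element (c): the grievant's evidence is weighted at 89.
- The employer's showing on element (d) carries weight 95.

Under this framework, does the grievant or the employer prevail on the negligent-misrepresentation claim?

At Stage 1 the grievant must meet proof to a near certainty (weight is at least 88): on (a) the weight is 91 (the employer's 19 is given no effect), ≥ 88, so (a) meets the standard; on (b) the weight is 90 (the employer's 73 is given no effect), which does reach 88, so (b) meets the standard; on (c) the weight is 89 (the employer's 27 is given no effect), which does reach 88, so (c) meets the standard.
  Stage 1 carried; the burden remains with the grievant.
At Stage 2 the grievant must meet the balance of probabilities (weight exceeds 55): on (d) the weight is 59 (the employer's 95 is given no effect), > 55, so (d) meets the standard.
  The grievant carries Stage 2; the employer now bears the burden.
At Stage 3 the employer must meet a substantially-more-likely showing (weight exceeds 76): on (e) the weight is 75 (the grievant's 81 is given no effect), ≤ 76, so (e) does not meet the standard.
  The employer does not carry Stage 3.
The grievant prevails.

grievant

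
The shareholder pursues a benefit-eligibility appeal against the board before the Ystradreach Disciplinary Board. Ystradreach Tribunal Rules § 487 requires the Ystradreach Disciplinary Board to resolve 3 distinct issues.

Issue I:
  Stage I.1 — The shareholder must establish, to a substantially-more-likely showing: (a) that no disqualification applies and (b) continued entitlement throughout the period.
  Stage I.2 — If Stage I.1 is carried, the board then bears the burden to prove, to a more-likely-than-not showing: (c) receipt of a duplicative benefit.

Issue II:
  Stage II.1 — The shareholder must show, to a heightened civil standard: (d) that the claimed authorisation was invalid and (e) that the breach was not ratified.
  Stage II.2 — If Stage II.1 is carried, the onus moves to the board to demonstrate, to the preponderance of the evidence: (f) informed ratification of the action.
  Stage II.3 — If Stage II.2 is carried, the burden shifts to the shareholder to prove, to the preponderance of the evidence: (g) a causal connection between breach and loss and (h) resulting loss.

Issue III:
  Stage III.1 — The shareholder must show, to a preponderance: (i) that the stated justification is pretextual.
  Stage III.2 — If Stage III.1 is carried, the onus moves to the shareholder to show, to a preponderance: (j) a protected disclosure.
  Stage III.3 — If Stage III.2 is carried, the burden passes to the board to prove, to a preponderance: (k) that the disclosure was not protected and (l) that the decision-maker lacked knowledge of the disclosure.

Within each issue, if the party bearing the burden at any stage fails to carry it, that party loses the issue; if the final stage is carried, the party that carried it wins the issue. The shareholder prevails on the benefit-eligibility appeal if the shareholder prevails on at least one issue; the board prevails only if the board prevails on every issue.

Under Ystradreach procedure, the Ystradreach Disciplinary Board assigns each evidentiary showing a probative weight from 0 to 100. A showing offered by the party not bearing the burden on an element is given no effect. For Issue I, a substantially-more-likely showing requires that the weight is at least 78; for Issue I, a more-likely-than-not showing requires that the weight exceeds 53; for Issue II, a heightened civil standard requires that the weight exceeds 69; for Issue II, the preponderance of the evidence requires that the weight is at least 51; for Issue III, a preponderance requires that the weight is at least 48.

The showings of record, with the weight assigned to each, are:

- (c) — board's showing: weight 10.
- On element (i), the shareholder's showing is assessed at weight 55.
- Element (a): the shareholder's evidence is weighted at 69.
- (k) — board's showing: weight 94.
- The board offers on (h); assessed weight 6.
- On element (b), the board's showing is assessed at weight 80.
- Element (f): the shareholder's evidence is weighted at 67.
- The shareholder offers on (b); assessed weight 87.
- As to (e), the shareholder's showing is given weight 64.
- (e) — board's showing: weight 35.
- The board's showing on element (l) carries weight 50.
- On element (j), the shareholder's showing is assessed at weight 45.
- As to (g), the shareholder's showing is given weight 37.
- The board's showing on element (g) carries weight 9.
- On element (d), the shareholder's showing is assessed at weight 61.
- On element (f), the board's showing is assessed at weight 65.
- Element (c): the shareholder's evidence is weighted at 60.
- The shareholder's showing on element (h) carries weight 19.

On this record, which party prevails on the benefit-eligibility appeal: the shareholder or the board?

board

— Issue I —
Stage I.1 — burden on shareholder; standard: a substantially-more-likely showing (weight is at least 78).
    (a): 69 < 78 [not met]
    (b): 87 (board's 80 disregarded) ≥ 78 [met]
  Stage I.1 not carried; the shareholder fails its burden.
So the board prevails on this issue.
— Issue II —
At Stage II.1 the shareholder must meet a heightened civil standard (weight exceeds 69): on (d) the weight is 61, ≤ 69, so (d) does not meet the standard; on (e) the weight is 64 (the board's 35 is given no effect), ≤ 69, so (e) does not meet the standard.
  The shareholder does not carry Stage II.1.
The analysis ends at Stage II.1; the board prevails on this issue.
— Issue III —
At Stage III.1 the shareholder must meet a preponderance (weight is at least 48): on (i) the weight is 55, which does reach 48, so (i) meets the standard.
  Stage III.1 carried; the burden remains with the shareholder.
At Stage III.2 the shareholder must meet a preponderance (weight is at least 48): on (j) the weight is 45, < 48, so (j) does not meet the standard.
  Not every element is met, so the shareholder fails to carry Stage III.2.
So the board prevails on this issue.
Per-issue: Issue I → board; Issue II → board; Issue III → board. The shareholder must prevail on at least one issue; overall, the board prevails.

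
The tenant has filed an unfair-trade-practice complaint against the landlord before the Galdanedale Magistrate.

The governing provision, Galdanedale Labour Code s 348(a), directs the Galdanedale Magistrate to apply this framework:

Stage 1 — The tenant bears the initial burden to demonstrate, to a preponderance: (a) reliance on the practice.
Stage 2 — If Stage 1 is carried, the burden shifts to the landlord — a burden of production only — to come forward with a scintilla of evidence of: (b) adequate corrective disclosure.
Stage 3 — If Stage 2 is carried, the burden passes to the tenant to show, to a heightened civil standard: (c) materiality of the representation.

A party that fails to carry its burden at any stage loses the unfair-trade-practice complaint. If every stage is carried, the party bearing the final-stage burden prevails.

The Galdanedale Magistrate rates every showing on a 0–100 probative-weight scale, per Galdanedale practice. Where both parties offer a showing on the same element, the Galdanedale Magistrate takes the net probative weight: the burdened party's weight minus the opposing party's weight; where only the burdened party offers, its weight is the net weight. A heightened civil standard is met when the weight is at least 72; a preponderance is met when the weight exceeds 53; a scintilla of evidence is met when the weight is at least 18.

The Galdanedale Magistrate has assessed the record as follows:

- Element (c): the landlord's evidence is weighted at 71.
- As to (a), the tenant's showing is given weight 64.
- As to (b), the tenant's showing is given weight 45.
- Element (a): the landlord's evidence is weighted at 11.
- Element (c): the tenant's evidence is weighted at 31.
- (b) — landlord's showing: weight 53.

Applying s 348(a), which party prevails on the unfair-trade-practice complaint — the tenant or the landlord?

At Stage 1 the tenant must meet a preponderance (weight exceeds 53): on (a) the weight is 64 less the opposing 11 gives net 53, which does not exceed 53, so (a) does not meet the standard.
  Not every element is met, so the tenant fails to carry Stage 1.
So the landlord prevails.

landlord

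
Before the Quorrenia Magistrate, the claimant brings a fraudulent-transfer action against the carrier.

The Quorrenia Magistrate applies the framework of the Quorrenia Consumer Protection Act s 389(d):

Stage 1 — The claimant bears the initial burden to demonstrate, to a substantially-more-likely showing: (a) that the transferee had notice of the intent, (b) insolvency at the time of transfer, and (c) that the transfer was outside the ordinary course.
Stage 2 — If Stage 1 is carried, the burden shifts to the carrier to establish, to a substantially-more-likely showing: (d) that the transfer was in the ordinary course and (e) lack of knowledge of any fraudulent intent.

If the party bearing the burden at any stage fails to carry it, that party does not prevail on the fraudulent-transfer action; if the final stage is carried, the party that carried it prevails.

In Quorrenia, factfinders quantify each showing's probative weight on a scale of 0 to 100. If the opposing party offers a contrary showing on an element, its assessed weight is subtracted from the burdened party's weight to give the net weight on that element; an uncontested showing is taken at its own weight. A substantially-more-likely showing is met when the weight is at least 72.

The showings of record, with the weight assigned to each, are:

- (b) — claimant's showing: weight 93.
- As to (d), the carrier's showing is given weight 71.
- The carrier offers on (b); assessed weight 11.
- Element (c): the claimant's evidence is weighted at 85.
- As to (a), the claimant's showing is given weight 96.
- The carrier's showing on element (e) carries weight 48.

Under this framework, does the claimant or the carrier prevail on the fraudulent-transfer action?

Stage 1 (claimant, a substantially-more-likely showing, weight is at least 72): (a) 96 ≥ 72 — meets; (b) net 93−11=82 ≥ 72 — meets; (c) 85 ≥ 72 — meets.
  All elements met. The burden passes to the carrier.
Stage 2 (carrier, a substantially-more-likely showing, weight is at least 72): (d) 71 < 72 — fails; (e) 48 < 72 — fails.
  Not every element is met, so the carrier fails to carry Stage 2.
The claimant prevails.

claimant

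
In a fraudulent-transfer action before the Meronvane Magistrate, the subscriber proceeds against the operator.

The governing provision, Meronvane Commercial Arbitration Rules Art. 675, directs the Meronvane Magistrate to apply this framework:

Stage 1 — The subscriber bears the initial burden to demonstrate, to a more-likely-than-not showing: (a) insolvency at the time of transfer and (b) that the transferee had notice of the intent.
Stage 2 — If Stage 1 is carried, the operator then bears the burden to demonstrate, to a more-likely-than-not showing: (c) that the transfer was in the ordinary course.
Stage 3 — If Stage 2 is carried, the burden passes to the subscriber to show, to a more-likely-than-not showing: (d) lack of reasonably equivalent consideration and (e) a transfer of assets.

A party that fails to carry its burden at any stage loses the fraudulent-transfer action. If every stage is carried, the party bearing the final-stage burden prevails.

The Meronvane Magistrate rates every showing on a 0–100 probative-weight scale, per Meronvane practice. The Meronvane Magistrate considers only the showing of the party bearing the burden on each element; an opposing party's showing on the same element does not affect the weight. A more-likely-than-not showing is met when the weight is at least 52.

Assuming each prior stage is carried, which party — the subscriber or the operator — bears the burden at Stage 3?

Stage 3's rule assigns the burden to the subscriber (to a more-likely-than-not showing).

subscriber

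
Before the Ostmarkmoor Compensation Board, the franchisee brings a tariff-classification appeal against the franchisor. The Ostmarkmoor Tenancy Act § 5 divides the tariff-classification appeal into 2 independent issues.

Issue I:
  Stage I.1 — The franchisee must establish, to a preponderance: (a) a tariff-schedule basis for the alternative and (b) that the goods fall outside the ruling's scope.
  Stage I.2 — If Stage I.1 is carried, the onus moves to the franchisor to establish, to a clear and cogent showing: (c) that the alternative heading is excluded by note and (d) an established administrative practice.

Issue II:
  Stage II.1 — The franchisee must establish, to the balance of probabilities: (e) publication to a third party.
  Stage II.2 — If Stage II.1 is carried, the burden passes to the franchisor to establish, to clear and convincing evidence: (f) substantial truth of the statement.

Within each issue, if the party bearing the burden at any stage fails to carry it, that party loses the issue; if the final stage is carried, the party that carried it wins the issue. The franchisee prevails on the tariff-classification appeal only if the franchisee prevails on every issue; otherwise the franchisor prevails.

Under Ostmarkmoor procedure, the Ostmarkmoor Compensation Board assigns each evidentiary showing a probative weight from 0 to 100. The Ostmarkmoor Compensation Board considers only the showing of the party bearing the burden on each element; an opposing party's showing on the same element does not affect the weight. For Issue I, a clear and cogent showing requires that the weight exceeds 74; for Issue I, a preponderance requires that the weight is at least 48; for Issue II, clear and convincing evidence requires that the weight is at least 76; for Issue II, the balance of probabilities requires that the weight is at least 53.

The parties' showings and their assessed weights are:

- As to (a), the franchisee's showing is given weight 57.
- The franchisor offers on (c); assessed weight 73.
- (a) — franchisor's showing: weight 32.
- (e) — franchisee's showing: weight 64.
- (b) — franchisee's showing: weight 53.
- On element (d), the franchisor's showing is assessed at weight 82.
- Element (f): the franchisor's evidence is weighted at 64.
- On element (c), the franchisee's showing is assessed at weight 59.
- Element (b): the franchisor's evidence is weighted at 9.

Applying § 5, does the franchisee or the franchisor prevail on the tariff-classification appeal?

franchisee

— Issue I —
Stage I.1 (franchisee, a preponderance, weight is at least 48): (a) 57 (franchisor's 32 disregarded) ≥ 48 — meets; (b) 53 (franchisor's 9 disregarded) ≥ 48 — meets.
  The franchisee carries Stage I.1; the franchisor now bears the burden.
Stage I.2 (franchisor, a clear and cogent showing, weight exceeds 74): (c) 73 (franchisee's 59 disregarded) ≤ 74 — fails; (d) 82 > 74 — meets.
  The franchisor does not carry Stage I.2.
So the franchisee prevails on this issue.
— Issue II —
Stage II.1 — burden on franchisee; standard: the balance of probabilities (weight is at least 53).
    (e): 64 ≥ 53 [met]
  All elements met. The burden passes to the franchisor.
Stage II.2 — burden on franchisor; standard: clear and convincing evidence (weight is at least 76).
    (f): 64 < 76 [not met]
  Stage II.2 not carried; the franchisor fails its burden.
So the franchisee prevails on this issue.
Per-issue: Issue I → franchisee; Issue II → franchisee. The franchisee must prevail on every issue; overall, the franchisee prevails.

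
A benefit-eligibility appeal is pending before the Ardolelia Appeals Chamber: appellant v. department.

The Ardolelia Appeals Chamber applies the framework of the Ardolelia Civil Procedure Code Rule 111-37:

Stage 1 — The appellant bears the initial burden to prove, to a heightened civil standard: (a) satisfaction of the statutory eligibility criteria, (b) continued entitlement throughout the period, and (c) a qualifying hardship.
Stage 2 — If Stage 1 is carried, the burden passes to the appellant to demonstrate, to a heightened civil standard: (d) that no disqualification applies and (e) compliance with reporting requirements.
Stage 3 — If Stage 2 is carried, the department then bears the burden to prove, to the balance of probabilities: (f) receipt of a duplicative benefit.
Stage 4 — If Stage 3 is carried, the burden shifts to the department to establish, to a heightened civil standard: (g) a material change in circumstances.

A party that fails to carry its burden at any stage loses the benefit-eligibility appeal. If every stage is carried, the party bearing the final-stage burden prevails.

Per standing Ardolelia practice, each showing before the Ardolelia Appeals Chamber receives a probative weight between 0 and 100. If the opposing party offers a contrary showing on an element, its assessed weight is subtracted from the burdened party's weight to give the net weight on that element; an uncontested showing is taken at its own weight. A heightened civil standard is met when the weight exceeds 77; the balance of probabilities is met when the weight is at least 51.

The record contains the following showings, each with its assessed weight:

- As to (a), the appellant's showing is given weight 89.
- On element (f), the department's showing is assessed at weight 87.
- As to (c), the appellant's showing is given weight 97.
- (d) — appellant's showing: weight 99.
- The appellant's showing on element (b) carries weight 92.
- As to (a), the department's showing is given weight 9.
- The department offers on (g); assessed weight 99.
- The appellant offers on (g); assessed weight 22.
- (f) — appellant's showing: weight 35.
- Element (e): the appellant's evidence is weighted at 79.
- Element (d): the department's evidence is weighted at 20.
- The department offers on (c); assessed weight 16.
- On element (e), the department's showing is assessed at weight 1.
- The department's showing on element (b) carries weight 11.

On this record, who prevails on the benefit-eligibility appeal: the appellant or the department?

appellant

Stage 1 — burden on appellant; standard: a heightened civil standard (weight exceeds 77).
    (a): 89 − 9 = 80 > 77 [met]
    (b): 92 − 11 = 81 > 77 [met]
    (c): 97 − 16 = 81 > 77 [met]
  All elements met. The appellant retains the burden for Stage 2.
Stage 2 — burden on appellant; standard: a heightened civil standard (weight exceeds 77).
    (d): 99 − 20 = 79 > 77 [met]
    (e): 79 − 1 = 78 > 77 [met]
  All elements met. The burden passes to the department.
Stage 3 — burden on department; standard: the balance of probabilities (weight is at least 51).
    (f): 87 − 35 = 52 ≥ 51 [met]
  All elements met. The department retains the burden for Stage 4.
Stage 4 — burden on department; standard: a heightened civil standard (weight exceeds 77).
    (g): 99 − 22 = 77 ≤ 77 [not met]
  The department does not carry Stage 4.
So the appellant prevails.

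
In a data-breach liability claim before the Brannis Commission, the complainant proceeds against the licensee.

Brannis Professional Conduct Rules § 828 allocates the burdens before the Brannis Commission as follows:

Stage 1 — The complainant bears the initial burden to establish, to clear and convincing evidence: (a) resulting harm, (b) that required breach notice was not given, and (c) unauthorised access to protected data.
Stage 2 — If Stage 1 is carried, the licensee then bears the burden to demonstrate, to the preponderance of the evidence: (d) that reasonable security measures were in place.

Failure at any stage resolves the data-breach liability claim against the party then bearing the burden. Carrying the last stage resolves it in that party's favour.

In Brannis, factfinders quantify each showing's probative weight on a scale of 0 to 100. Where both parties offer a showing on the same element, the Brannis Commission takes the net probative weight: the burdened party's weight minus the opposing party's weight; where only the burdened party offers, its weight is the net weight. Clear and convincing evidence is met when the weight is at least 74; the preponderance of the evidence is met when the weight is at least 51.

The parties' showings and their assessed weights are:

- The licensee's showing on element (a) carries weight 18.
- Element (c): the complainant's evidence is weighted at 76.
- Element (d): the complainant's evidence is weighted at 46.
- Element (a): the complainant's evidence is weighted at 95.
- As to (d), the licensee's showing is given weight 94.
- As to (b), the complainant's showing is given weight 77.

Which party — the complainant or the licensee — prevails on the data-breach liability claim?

complainant

Stage 1 — burden on complainant; standard: clear and convincing evidence (weight is at least 74).
    (a): 95 − 18 = 77 ≥ 74 [met]
    (b): 77 ≥ 74 [met]
    (c): 76 ≥ 74 [met]
  All elements met. The burden passes to the licensee.
Stage 2 — burden on licensee; standard: the preponderance of the evidence (weight is at least 51).
    (d): 94 − 46 = 48 < 51 [not met]
  Not every element is met, so the licensee fails to carry Stage 2.
The analysis ends at Stage 2; the complainant prevails.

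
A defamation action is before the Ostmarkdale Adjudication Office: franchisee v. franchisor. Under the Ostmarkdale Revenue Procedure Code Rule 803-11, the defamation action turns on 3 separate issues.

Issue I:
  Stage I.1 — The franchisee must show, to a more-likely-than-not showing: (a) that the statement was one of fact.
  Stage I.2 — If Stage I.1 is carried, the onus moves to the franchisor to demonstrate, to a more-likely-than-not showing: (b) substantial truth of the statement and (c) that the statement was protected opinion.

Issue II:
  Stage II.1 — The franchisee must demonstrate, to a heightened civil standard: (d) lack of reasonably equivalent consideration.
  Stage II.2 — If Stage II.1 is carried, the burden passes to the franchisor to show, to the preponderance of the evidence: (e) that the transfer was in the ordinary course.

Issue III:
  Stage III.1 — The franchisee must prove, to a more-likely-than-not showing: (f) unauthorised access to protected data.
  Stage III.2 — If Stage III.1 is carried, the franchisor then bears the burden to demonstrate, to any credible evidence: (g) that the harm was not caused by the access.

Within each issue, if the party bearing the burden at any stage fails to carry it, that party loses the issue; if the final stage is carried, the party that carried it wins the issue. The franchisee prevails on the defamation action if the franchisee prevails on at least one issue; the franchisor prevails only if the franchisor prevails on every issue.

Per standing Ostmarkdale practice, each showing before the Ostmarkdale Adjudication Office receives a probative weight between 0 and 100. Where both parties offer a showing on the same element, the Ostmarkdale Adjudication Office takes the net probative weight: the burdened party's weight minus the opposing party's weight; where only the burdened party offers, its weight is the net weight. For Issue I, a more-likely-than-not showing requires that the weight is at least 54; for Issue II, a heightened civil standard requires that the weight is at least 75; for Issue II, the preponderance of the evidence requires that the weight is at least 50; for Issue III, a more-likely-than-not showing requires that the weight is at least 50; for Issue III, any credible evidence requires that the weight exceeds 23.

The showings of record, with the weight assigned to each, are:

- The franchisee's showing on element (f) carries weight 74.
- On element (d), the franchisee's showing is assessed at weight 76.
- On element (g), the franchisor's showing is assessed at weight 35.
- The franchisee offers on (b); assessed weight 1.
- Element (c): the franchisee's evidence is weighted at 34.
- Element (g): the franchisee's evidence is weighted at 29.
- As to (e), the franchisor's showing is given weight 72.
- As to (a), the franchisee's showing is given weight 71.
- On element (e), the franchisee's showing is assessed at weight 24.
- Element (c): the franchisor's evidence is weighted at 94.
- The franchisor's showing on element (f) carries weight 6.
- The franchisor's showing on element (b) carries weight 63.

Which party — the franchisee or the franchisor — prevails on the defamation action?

— Issue I —
Stage I.1 — burden on franchisee; standard: a more-likely-than-not showing (weight is at least 54).
    (a): 71 ≥ 54 [met]
  The franchisee carries Stage I.1; the franchisor now bears the burden.
Stage I.2 — burden on franchisor; standard: a more-likely-than-not showing (weight is at least 54).
    (b): 63 − 1 = 62 ≥ 54 [met]
    (c): 94 − 34 = 60 ≥ 54 [met]
  The franchisor carries the last stage.
With every stage satisfied, the franchisor prevails on this issue.
— Issue II —
Stage II.1 — burden on franchisee; standard: a heightened civil standard (weight is at least 75).
    (d): 76 ≥ 75 [met]
  Stage II.1 is satisfied; the onus moves to the franchisor.
Stage II.2 — burden on franchisor; standard: the preponderance of the evidence (weight is at least 50).
    (e): 72 − 24 = 48 < 50 [not met]
  Stage II.2 not carried; the franchisor fails its burden.
The analysis ends at Stage II.2; the franchisee prevails on this issue.
— Issue III —
At Stage III.1 the franchisee must meet a more-likely-than-not showing (weight is at least 50): on (f) the weight is 74 less the opposing 6 gives net 68, ≥ 50, so (f) meets the standard.
  Stage III.1 is satisfied; the onus moves to the franchisor.
At Stage III.2 the franchisor must meet any credible evidence (weight exceeds 23): on (g) the weight is 35 less the opposing 29 gives net 6, which does not exceed 23, so (g) does not meet the standard.
  The franchisor does not carry Stage III.2.
The franchisee prevails on this issue.
Per-issue: Issue I → franchisor; Issue II → franchisee; Issue III → franchisee. The franchisee must prevail on at least one issue; overall, the franchisee prevails.

franchisee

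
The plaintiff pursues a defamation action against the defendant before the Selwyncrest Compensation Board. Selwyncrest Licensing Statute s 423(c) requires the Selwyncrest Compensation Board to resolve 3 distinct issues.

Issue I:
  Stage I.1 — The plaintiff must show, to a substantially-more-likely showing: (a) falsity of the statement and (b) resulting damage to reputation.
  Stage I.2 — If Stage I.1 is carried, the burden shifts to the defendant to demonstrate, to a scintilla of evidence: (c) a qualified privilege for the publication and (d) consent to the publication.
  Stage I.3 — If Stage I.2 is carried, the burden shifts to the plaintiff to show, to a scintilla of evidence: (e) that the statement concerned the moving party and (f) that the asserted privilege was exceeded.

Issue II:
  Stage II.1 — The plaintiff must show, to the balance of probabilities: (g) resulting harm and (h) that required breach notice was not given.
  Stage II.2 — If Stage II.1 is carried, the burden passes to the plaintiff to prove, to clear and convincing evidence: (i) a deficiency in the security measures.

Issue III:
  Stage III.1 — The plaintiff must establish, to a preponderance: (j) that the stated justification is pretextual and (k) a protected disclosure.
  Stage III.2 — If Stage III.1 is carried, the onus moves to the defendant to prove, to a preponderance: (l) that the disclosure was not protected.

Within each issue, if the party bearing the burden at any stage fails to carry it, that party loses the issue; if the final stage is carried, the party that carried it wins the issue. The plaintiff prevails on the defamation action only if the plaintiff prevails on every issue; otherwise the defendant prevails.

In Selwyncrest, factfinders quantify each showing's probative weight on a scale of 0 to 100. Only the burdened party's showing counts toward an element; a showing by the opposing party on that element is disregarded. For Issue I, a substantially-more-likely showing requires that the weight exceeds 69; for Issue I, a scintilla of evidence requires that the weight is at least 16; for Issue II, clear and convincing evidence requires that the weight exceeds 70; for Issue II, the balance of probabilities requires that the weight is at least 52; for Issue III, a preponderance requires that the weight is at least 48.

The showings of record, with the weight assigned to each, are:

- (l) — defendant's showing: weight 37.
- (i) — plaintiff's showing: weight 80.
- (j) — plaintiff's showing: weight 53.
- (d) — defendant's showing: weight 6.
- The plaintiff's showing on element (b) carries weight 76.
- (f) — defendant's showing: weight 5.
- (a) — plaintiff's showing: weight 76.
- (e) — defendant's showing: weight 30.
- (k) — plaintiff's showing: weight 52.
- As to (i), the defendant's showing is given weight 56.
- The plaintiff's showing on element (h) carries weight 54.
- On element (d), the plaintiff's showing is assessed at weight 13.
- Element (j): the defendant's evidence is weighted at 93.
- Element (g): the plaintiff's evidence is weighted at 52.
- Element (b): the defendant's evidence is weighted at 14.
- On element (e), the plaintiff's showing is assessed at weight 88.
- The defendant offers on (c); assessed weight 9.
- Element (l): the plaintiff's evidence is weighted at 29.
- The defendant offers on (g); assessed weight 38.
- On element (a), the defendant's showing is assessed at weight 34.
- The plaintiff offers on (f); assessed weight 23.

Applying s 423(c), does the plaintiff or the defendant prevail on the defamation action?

— Issue I —
At Stage I.1 the plaintiff must meet a substantially-more-likely showing (weight exceeds 69): on (a) the weight is 76 (the defendant's 34 is given no effect), > 69, so (a) meets the standard; on (b) the weight is 76 (the defendant's 14 is given no effect), > 69, so (b) meets the standard.
  Stage I.1 carried; the burden shifts to the defendant.
At Stage I.2 the defendant must meet a scintilla of evidence (weight is at least 16): on (c) the weight is 9, which does not reach 16, so (c) does not meet the standard; on (d) the weight is 6 (the plaintiff's 13 is given no effect), < 16, so (d) does not meet the standard.
  Stage I.2 not carried; the defendant fails its burden.
The analysis ends at Stage I.2; the plaintiff prevails on this issue.
— Issue II —
Stage II.1 — burden on plaintiff; standard: the balance of probabilities (weight is at least 52).
    (g): 52 (defendant's 38 disregarded) ≥ 52 [met]
    (h): 54 ≥ 52 [met]
  Stage II.1 is satisfied; the plaintiff continues to bear the burden.
Stage II.2 — burden on plaintiff; standard: clear and convincing evidence (weight exceeds 70).
    (i): 80 (defendant's 56 disregarded) > 70 [met]
  All elements met at the final stage.
All stages carried — the plaintiff prevails on this issue.
— Issue III —
Stage III.1 (plaintiff, a preponderance, weight is at least 48): (j) 53 (defendant's 93 disregarded) ≥ 48 — meets; (k) 52 ≥ 48 — meets.
  All elements met. The burden passes to the defendant.
Stage III.2 (defendant, a preponderance, weight is at least 48): (l) 37 (plaintiff's 29 disregarded) < 48 — fails.
  Not every element is met, so the defendant fails to carry Stage III.2.
The analysis ends at Stage III.2; the plaintiff prevails on this issue.
Per-issue: Issue I → plaintiff; Issue II → plaintiff; Issue III → plaintiff. The plaintiff must prevail on every issue; overall, the plaintiff prevails.

plaintiff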